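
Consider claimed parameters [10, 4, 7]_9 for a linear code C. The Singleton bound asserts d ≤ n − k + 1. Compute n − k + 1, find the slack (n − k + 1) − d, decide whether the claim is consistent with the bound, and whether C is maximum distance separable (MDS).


Singleton RHS = n − k + 1 = 7, slack = 0, bound satisfied, MDS.

Singleton bound: d ≤ n − k + 1.
Here n = 10, k = 4, so n − k + 1 = 7.
Given d = 7, check d ≤ 7: YES.
Slack = (n − k + 1) − d = 0.
The code is MDS (slack = 0).
Description: the claimed parameters are [10, 4, 7]_9; such a code would be MDS (meets Singleton bound).


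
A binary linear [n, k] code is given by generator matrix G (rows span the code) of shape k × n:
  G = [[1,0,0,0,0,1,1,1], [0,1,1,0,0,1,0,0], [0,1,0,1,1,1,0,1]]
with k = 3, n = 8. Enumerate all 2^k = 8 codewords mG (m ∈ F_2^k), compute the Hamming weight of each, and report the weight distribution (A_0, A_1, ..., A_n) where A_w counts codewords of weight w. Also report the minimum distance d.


Weight distribution: A_0 = 1, A_3 = 1, A_4 = 2, A_5 = 3, A_6 = 1. Minimum distance d = 3.

Enumerate all 2^3 = 8 messages m ∈ F_2^3.
For each, compute codeword c = mG in F_2^8, then tally its weight.
  m = 000 → c = 00000000, weight = 0.
  m = 100 → c = 10000111, weight = 4.
  m = 010 → c = 01100100, weight = 3.
  m = 110 → c = 11100011, weight = 5.
  m = 001 → c = 01011101, weight = 5.
  m = 101 → c = 11011010, weight = 5.
  m = 011 → c = 00111001, weight = 4.
  m = 111 → c = 10111110, weight = 6.
Tally weights:
  weight 0: 1 codewords.
  weight 3: 1 codewords.
  weight 4: 2 codewords.
  weight 5: 3 codewords.
  weight 6: 1 codewords.
Minimum distance d = smallest w > 0 with A_w > 0 = 3.
Sanity: Σ A_w = 8 = 2^3 = 8 ✓.


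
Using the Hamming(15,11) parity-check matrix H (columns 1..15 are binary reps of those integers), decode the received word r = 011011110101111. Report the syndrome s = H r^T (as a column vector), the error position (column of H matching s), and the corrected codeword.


s = (0, 1, 1, 1)^T, error position = 7, corrected codeword c = 011011010101111

Compute s = H r^T mod 2 one row at a time:
  s_1 = 1 + 0 + 1 + 0 + 1 + 1 + 1 + 1 = 6 ≡ 0 (mod 2).
  s_2 = 0 + 1 + 1 + 1 + 1 + 1 + 1 + 1 = 7 ≡ 1 (mod 2).
  s_3 = 1 + 1 + 1 + 1 + 1 + 0 + 1 + 1 = 7 ≡ 1 (mod 2).
  s_4 = 0 + 1 + 1 + 1 + 0 + 0 + 1 + 1 = 5 ≡ 1 (mod 2).
s = (0, 1, 1, 1)^T — this equals column 7 of H (binary 0111), so error is at position 7.
Correct: flip bit 7 of r = 011011110101111 to get c = 011011010101111.


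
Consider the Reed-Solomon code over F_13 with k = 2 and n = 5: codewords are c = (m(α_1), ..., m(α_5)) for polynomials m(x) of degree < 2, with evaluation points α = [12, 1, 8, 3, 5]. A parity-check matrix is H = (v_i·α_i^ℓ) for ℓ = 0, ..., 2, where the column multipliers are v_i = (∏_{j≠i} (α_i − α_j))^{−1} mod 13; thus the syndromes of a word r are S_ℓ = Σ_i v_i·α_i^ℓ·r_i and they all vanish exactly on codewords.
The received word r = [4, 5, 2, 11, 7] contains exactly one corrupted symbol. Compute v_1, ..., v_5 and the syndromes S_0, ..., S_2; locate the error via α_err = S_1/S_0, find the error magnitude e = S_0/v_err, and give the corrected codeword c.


S = (9, 1, 3), error at position 4, error magnitude e = 5, c = [4, 5, 2, 6, 7].

Step 1: column multipliers v_i = (∏_{j≠i}(α_i − α_j))^{−1} mod 13.
  i = 1 (α = 12): (12−1)(12−8)(12−3)(12−5) = 11·4·9·7 = 2772 ≡ 3, so v_1 = 3^{−1} = 9 (mod 13).
  i = 2 (α = 1): (1−12)(1−8)(1−3)(1−5) = (−11)·(−7)·(−2)·(−4) = 616 ≡ 5, so v_2 = 5^{−1} = 8 (mod 13).
  i = 3 (α = 8): (8−12)(8−1)(8−3)(8−5) = (−4)·7·5·3 = −420 ≡ 9, so v_3 = 9^{−1} = 3 (mod 13).
  i = 4 (α = 3): (3−12)(3−1)(3−8)(3−5) = (−9)·2·(−5)·(−2) = −180 ≡ 2, so v_4 = 2^{−1} = 7 (mod 13).
  i = 5 (α = 5): (5−12)(5−1)(5−8)(5−3) = (−7)·4·(−3)·2 = 168 ≡ 12, so v_5 = 12^{−1} = 12 (mod 13).
  v = [9, 8, 3, 7, 12].
Step 2: syndromes of r = [4, 5, 2, 11, 7] (all sums mod 13).
  S_0 = Σ v_i r_i = 9·4 + 8·5 + 3·2 + 7·11 + 12·7 = 243 ≡ 9.
  S_1 = Σ v_i α_i r_i = 9·12·4 + 8·1·5 + 3·8·2 + 7·3·11 + 12·5·7 = 1171 ≡ 1.
  α_i^2 mod 13 = [1, 1, 12, 9, 12].
  S_2 = Σ v_i α_i^2 r_i = 9·1·4 + 8·1·5 + 3·12·2 + 7·9·11 + 12·12·7 = 1849 ≡ 3.
  S = (9, 1, 3) ≠ 0, so r is not a codeword (an error is present).
Step 3: locate the error. For a single error e at position i, S_ℓ = v_i·e·α_i^ℓ, so α_err = S_1/S_0.
  S_0^{−1} = 9^{−1} = 3 (mod 13), so α_err = 1·3 = 3 ≡ 3 = α_4. Error position i = 4.
  Consistency check: S_2/S_1 = 3·1 = 3 ≡ 3 = α_err ✓ (single-error assumption holds).
Step 4: error magnitude e = S_0/v_4 = S_0·∏_{j≠4}(α_4 − α_j) = 9·2 = 18 ≡ 5 (mod 13).
Step 5: correct position 4: c_4 = r_4 − e = 11 − 5 ≡ 6 (mod 13). Hence c = [4, 5, 2, 6, 7].
  Check: interpolating c through the α_i gives m(x) = 11 + 7·x (degree < 2) with m(α_i) = c_i for every i, so c is indeed a codeword.


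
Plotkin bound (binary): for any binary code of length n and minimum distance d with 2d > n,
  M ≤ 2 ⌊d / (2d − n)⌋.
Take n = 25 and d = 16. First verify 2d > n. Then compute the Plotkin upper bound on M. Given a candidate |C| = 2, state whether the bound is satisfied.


Plotkin bound M ≤ 4; given |C| = 2 ≤ bound (satisfied).

Check applicability: 2d = 32, n = 25.
2d − n = 7 > 0, so Plotkin applies.
Compute d/(2d−n) = 16/7 ≈ 2.2857.
⌊d/(2d−n)⌋ = 2.
Plotkin bound: M ≤ 2·2 = 4.
Given |C| = 2, check: satisfied.
This |C| is below the Plotkin bound.


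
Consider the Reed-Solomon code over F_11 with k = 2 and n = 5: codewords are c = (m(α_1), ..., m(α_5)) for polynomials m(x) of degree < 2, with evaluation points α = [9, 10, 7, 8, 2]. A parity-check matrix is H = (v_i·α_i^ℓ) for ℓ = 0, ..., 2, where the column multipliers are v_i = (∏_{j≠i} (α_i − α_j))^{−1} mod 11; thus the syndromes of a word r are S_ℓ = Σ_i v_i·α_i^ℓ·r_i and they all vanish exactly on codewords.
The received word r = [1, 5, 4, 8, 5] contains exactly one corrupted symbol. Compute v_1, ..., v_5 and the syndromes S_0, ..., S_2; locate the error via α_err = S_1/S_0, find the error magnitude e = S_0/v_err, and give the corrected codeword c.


S = (4, 8, 5), error at position 5, error magnitude e = 10, c = [1, 5, 4, 8, 6].

Step 1: column multipliers v_i = (∏_{j≠i}(α_i − α_j))^{−1} mod 11.
  i = 1 (α = 9): (9−10)(9−7)(9−8)(9−2) = (−1)·2·1·7 = −14 ≡ 8, so v_1 = 8^{−1} = 7 (mod 11).
  i = 2 (α = 10): (10−9)(10−7)(10−8)(10−2) = 1·3·2·8 = 48 ≡ 4, so v_2 = 4^{−1} = 3 (mod 11).
  i = 3 (α = 7): (7−9)(7−10)(7−8)(7−2) = (−2)·(−3)·(−1)·5 = −30 ≡ 3, so v_3 = 3^{−1} = 4 (mod 11).
  i = 4 (α = 8): (8−9)(8−10)(8−7)(8−2) = (−1)·(−2)·1·6 = 12 ≡ 1, so v_4 = 1^{−1} = 1 (mod 11).
  i = 5 (α = 2): (2−9)(2−10)(2−7)(2−8) = (−7)·(−8)·(−5)·(−6) = 1680 ≡ 8, so v_5 = 8^{−1} = 7 (mod 11).
  v = [7, 3, 4, 1, 7].
Step 2: syndromes of r = [1, 5, 4, 8, 5] (all sums mod 11).
  S_0 = Σ v_i r_i = 7·1 + 3·5 + 4·4 + 1·8 + 7·5 = 81 ≡ 4.
  S_1 = Σ v_i α_i r_i = 7·9·1 + 3·10·5 + 4·7·4 + 1·8·8 + 7·2·5 = 459 ≡ 8.
  α_i^2 mod 11 = [4, 1, 5, 9, 4].
  S_2 = Σ v_i α_i^2 r_i = 7·4·1 + 3·1·5 + 4·5·4 + 1·9·8 + 7·4·5 = 335 ≡ 5.
  S = (4, 8, 5) ≠ 0, so r is not a codeword (an error is present).
Step 3: locate the error. For a single error e at position i, S_ℓ = v_i·e·α_i^ℓ, so α_err = S_1/S_0.
  S_0^{−1} = 4^{−1} = 3 (mod 11), so α_err = 8·3 = 24 ≡ 2 = α_5. Error position i = 5.
  Consistency check: S_2/S_1 = 5·7 = 35 ≡ 2 = α_err ✓ (single-error assumption holds).
Step 4: error magnitude e = S_0/v_5 = S_0·∏_{j≠5}(α_5 − α_j) = 4·8 = 32 ≡ 10 (mod 11).
Step 5: correct position 5: c_5 = r_5 − e = 5 − 10 ≡ 6 (mod 11). Hence c = [1, 5, 4, 8, 6].
  Check: interpolating c through the α_i gives m(x) = 9 + 4·x (degree < 2) with m(α_i) = c_i for every i, so c is indeed a codeword.


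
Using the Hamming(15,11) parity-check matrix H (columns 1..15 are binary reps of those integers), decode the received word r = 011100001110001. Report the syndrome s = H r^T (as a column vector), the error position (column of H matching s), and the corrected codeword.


s = (0, 0, 1, 0)^T, error position = 2, corrected codeword c = 001100001110001

Compute s = H r^T mod 2 one row at a time:
  s_1 = 0 + 1 + 1 + 1 + 0 + 0 + 0 + 1 = 4 ≡ 0 (mod 2).
  s_2 = 1 + 0 + 0 + 0 + 0 + 0 + 0 + 1 = 2 ≡ 0 (mod 2).
  s_3 = 1 + 1 + 0 + 0 + 1 + 1 + 0 + 1 = 5 ≡ 1 (mod 2).
  s_4 = 0 + 1 + 0 + 0 + 1 + 1 + 0 + 1 = 4 ≡ 0 (mod 2).
s = (0, 0, 1, 0)^T — this equals column 2 of H (binary 0010), so error is at position 2.
Correct: flip bit 2 of r = 011100001110001 to get c = 001100001110001.


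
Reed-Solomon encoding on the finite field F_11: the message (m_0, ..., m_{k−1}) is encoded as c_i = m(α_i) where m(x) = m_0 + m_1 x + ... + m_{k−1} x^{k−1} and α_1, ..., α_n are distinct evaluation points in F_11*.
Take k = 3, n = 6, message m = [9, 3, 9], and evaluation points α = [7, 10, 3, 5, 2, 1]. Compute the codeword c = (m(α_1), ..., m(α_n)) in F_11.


c = [9, 4, 0, 7, 7, 10]

Message polynomial: m(x) = 9 + 3·x + 9·x^2 (mod 11).
For each evaluation point α_i, compute m(α_i) mod 11:
  α_1 = 7: Horner steps 9 → 0 → 9, so m(7) = 9.
  α_2 = 10: Horner steps 9 → 5 → 4, so m(10) = 4.
  α_3 = 3: Horner steps 9 → 8 → 0, so m(3) = 0.
  α_4 = 5: Horner steps 9 → 4 → 7, so m(5) = 7.
  α_5 = 2: Horner steps 9 → 10 → 7, so m(2) = 7.
  α_6 = 1: Horner steps 9 → 1 → 10, so m(1) = 10.
Codeword c = [9, 4, 0, 7, 7, 10] ∈ F_11^6.


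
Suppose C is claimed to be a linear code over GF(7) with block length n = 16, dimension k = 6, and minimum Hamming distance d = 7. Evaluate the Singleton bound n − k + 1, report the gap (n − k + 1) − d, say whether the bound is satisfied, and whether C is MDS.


Singleton RHS = n − k + 1 = 11, slack = 4, bound satisfied, not MDS.

Singleton bound: d ≤ n − k + 1.
Here n = 16, k = 6, so n − k + 1 = 11.
Given d = 7, check d ≤ 11: YES.
Slack = (n − k + 1) − d = 4.
The code is NOT MDS (slack = 4 > 0).
Description: the claimed parameters are [16, 6, 7]_7; such a code would be non-MDS.


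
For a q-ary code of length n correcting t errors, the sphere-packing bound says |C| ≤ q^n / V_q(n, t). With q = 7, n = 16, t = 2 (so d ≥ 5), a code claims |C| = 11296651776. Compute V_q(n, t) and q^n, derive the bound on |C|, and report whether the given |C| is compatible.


V_q(n, t) = 4417, q^n = 33232930569601, Hamming bound = 7523869270, |C| = 11296651776 > bound (violated).

Step 1: Compute V_q(n, t) = Σ_{j=0}^2 C(n, j) (q−1)^j.
  j = 0: C(16,0)·(6)^0 = 1·1 = 1.
  j = 1: C(16,1)·(6)^1 = 16·6 = 96.
  j = 2: C(16,2)·(6)^2 = 120·36 = 4320.
  V_q(n, t) = 1 + 96 + 4320 = 4417.
Step 2: q^n = 7^16 = 33232930569601.
Step 3: Hamming bound ⌊q^n / V_q(n,t)⌋ = ⌊33232930569601/4417⌋ = 7523869270.
Step 4: Compare |C| = 11296651776 to 7523869270: violated.
The claimed |C| lies above the Hamming bound, so no 7-ary code of length 16 with d ≥ 5 can have 11296651776 codewords.


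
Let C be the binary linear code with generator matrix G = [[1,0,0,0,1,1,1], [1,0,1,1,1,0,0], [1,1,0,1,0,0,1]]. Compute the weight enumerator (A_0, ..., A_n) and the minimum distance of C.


Weight distribution: A_0 = 1, A_4 = 7. Minimum distance d = 4.

Enumerate all 2^3 = 8 messages m ∈ F_2^3.
For each, compute codeword c = mG in F_2^7, then tally its weight.
  m = 000 → c = 0000000, weight = 0.
  m = 100 → c = 1000111, weight = 4.
  m = 010 → c = 1011100, weight = 4.
  m = 110 → c = 0011011, weight = 4.
  m = 001 → c = 1101001, weight = 4.
  m = 101 → c = 0101110, weight = 4.
  m = 011 → c = 0110101, weight = 4.
  m = 111 → c = 1110010, weight = 4.
Tally weights:
  weight 0: 1 codewords.
  weight 4: 7 codewords.
Minimum distance d = smallest w > 0 with A_w > 0 = 4.
Sanity: Σ A_w = 8 = 2^3 = 8 ✓.


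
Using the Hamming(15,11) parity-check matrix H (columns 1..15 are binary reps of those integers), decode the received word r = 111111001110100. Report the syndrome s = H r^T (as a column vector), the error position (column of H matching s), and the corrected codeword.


s = (0, 0, 1, 0)^T, error position = 2, corrected codeword c = 101111001110100

Compute s = H r^T mod 2 one row at a time:
  s_1 = 0 + 1 + 1 + 1 + 0 + 1 + 0 + 0 = 4 ≡ 0 (mod 2).
  s_2 = 1 + 1 + 1 + 0 + 0 + 1 + 0 + 0 = 4 ≡ 0 (mod 2).
  s_3 = 1 + 1 + 1 + 0 + 1 + 1 + 0 + 0 = 5 ≡ 1 (mod 2).
  s_4 = 1 + 1 + 1 + 0 + 1 + 1 + 1 + 0 = 6 ≡ 0 (mod 2).
s = (0, 0, 1, 0)^T — this equals column 2 of H (binary 0010), so error is at position 2.
Correct: flip bit 2 of r = 111111001110100 to get c = 101111001110100.


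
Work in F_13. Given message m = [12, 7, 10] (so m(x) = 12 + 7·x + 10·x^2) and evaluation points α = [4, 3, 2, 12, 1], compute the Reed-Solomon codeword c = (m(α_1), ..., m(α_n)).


c = [5, 6, 1, 2, 3]

Message polynomial: m(x) = 12 + 7·x + 10·x^2 (mod 13).
For each evaluation point α_i, compute m(α_i) mod 13:
  α_1 = 4: Horner steps 10 → 8 → 5, so m(4) = 5.
  α_2 = 3: Horner steps 10 → 11 → 6, so m(3) = 6.
  α_3 = 2: Horner steps 10 → 1 → 1, so m(2) = 1.
  α_4 = 12: Horner steps 10 → 10 → 2, so m(12) = 2.
  α_5 = 1: Horner steps 10 → 4 → 3, so m(1) = 3.
Codeword c = [5, 6, 1, 2, 3] ∈ F_13^5.


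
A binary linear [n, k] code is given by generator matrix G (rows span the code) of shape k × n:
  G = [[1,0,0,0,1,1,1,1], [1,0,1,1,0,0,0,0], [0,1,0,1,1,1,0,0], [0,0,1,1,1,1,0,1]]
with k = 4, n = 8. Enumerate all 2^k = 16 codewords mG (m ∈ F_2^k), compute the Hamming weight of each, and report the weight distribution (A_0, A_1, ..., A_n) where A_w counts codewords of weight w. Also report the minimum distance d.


Weight distribution: A_0 = 1, A_1 = 1, A_3 = 2, A_4 = 5, A_5 = 5, A_6 = 2. Minimum distance d = 1.

Enumerate all 2^4 = 16 messages m ∈ F_2^4.
For each, compute codeword c = mG in F_2^8, then tally its weight.
  m = 0000 → c = 00000000, weight = 0.
  m = 1000 → c = 10001111, weight = 5.
  m = 0100 → c = 10110000, weight = 3.
  m = 1100 → c = 00111111, weight = 6.
  m = 0010 → c = 01011100, weight = 4.
  m = 1010 → c = 11010011, weight = 5.
  m = 0110 → c = 11101100, weight = 5.
  m = 1110 → c = 01100011, weight = 4.
  m = 0001 → c = 00111101, weight = 5.
  m = 1001 → c = 10110010, weight = 4.
  m = 0101 → c = 10001101, weight = 4.
  m = 1101 → c = 00000010, weight = 1.
  m = 0011 → c = 01100001, weight = 3.
  m = 1011 → c = 11101110, weight = 6.
  m = 0111 → c = 11010001, weight = 4.
  m = 1111 → c = 01011110, weight = 5.
Tally weights:
  weight 0: 1 codewords.
  weight 1: 1 codewords.
  weight 3: 2 codewords.
  weight 4: 5 codewords.
  weight 5: 5 codewords.
  weight 6: 2 codewords.
Minimum distance d = smallest w > 0 with A_w > 0 = 1.
Sanity: Σ A_w = 16 = 2^4 = 16 ✓.


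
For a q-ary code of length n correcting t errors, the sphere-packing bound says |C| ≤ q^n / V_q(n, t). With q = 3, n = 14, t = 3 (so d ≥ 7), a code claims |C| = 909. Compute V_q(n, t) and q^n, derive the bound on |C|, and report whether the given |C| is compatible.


V_q(n, t) = 3305, q^n = 4782969, Hamming bound = 1447, |C| = 909 ≤ bound (satisfied).

Step 1: Compute V_q(n, t) = Σ_{j=0}^3 C(n, j) (q−1)^j.
  j = 0: C(14,0)·(2)^0 = 1·1 = 1.
  j = 1: C(14,1)·(2)^1 = 14·2 = 28.
  j = 2: C(14,2)·(2)^2 = 91·4 = 364.
  j = 3: C(14,3)·(2)^3 = 364·8 = 2912.
  V_q(n, t) = 1 + 28 + 364 + 2912 = 3305.
Step 2: q^n = 3^14 = 4782969.
Step 3: Hamming bound ⌊q^n / V_q(n,t)⌋ = ⌊4782969/3305⌋ = 1447.
Step 4: Compare |C| = 909 to 1447: satisfied.
The claimed |C| lies below the Hamming bound.


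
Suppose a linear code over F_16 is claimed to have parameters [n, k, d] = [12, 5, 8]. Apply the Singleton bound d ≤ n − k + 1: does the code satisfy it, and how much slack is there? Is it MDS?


Singleton RHS = n − k + 1 = 8, slack = 0, bound satisfied, MDS.

Singleton bound: d ≤ n − k + 1.
Here n = 12, k = 5, so n − k + 1 = 8.
Given d = 8, check d ≤ 8: YES.
Slack = (n − k + 1) − d = 0.
The code is MDS (slack = 0).
Description: the claimed parameters are [12, 5, 8]_16; such a code would be MDS (meets Singleton bound).


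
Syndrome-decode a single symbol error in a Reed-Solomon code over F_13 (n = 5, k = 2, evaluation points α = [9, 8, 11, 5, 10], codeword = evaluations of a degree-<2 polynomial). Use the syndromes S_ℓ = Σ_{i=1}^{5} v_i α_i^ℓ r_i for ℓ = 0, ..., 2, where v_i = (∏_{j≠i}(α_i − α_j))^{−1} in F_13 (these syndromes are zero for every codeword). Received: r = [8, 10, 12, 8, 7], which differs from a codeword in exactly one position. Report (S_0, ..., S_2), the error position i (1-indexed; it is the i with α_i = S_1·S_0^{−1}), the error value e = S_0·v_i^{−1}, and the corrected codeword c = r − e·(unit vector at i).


S = (4, 10, 12), error at position 1, error magnitude e = 6, c = [2, 10, 12, 8, 7].

Step 1: column multipliers v_i = (∏_{j≠i}(α_i − α_j))^{−1} mod 13.
  i = 1 (α = 9): (9−8)(9−11)(9−5)(9−10) = 1·(−2)·4·(−1) = 8 ≡ 8, so v_1 = 8^{−1} = 5 (mod 13).
  i = 2 (α = 8): (8−9)(8−11)(8−5)(8−10) = (−1)·(−3)·3·(−2) = −18 ≡ 8, so v_2 = 8^{−1} = 5 (mod 13).
  i = 3 (α = 11): (11−9)(11−8)(11−5)(11−10) = 2·3·6·1 = 36 ≡ 10, so v_3 = 10^{−1} = 4 (mod 13).
  i = 4 (α = 5): (5−9)(5−8)(5−11)(5−10) = (−4)·(−3)·(−6)·(−5) = 360 ≡ 9, so v_4 = 9^{−1} = 3 (mod 13).
  i = 5 (α = 10): (10−9)(10−8)(10−11)(10−5) = 1·2·(−1)·5 = −10 ≡ 3, so v_5 = 3^{−1} = 9 (mod 13).
  v = [5, 5, 4, 3, 9].
Step 2: syndromes of r = [8, 10, 12, 8, 7] (all sums mod 13).
  S_0 = Σ v_i r_i = 5·8 + 5·10 + 4·12 + 3·8 + 9·7 = 225 ≡ 4.
  S_1 = Σ v_i α_i r_i = 5·9·8 + 5·8·10 + 4·11·12 + 3·5·8 + 9·10·7 = 2038 ≡ 10.
  α_i^2 mod 13 = [3, 12, 4, 12, 9].
  S_2 = Σ v_i α_i^2 r_i = 5·3·8 + 5·12·10 + 4·4·12 + 3·12·8 + 9·9·7 = 1767 ≡ 12.
  S = (4, 10, 12) ≠ 0, so r is not a codeword (an error is present).
Step 3: locate the error. For a single error e at position i, S_ℓ = v_i·e·α_i^ℓ, so α_err = S_1/S_0.
  S_0^{−1} = 4^{−1} = 10 (mod 13), so α_err = 10·10 = 100 ≡ 9 = α_1. Error position i = 1.
  Consistency check: S_2/S_1 = 12·4 = 48 ≡ 9 = α_err ✓ (single-error assumption holds).
Step 4: error magnitude e = S_0/v_1 = S_0·∏_{j≠1}(α_1 − α_j) = 4·8 = 32 ≡ 6 (mod 13).
Step 5: correct position 1: c_1 = r_1 − e = 8 − 6 ≡ 2 (mod 13). Hence c = [2, 10, 12, 8, 7].
  Check: interpolating c through the α_i gives m(x) = 9 + 5·x (degree < 2) with m(α_i) = c_i for every i, so c is indeed a codeword.


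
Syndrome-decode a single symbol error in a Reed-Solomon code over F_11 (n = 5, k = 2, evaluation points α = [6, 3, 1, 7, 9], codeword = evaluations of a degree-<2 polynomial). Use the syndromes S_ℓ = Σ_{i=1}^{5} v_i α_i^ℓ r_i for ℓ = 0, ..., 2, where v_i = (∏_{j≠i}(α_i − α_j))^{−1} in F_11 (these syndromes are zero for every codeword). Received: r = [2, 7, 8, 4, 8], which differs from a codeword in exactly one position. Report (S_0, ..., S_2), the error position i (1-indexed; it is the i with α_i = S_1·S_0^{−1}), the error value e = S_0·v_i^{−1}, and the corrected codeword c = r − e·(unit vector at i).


S = (7, 7, 7), error at position 3, error magnitude e = 5, c = [2, 7, 3, 4, 8].

Step 1: column multipliers v_i = (∏_{j≠i}(α_i − α_j))^{−1} mod 11.
  i = 1 (α = 6): (6−3)(6−1)(6−7)(6−9) = 3·5·(−1)·(−3) = 45 ≡ 1, so v_1 = 1^{−1} = 1 (mod 11).
  i = 2 (α = 3): (3−6)(3−1)(3−7)(3−9) = (−3)·2·(−4)·(−6) = −144 ≡ 10, so v_2 = 10^{−1} = 10 (mod 11).
  i = 3 (α = 1): (1−6)(1−3)(1−7)(1−9) = (−5)·(−2)·(−6)·(−8) = 480 ≡ 7, so v_3 = 7^{−1} = 8 (mod 11).
  i = 4 (α = 7): (7−6)(7−3)(7−1)(7−9) = 1·4·6·(−2) = −48 ≡ 7, so v_4 = 7^{−1} = 8 (mod 11).
  i = 5 (α = 9): (9−6)(9−3)(9−1)(9−7) = 3·6·8·2 = 288 ≡ 2, so v_5 = 2^{−1} = 6 (mod 11).
  v = [1, 10, 8, 8, 6].
Step 2: syndromes of r = [2, 7, 8, 4, 8] (all sums mod 11).
  S_0 = Σ v_i r_i = 1·2 + 10·7 + 8·8 + 8·4 + 6·8 = 216 ≡ 7.
  S_1 = Σ v_i α_i r_i = 1·6·2 + 10·3·7 + 8·1·8 + 8·7·4 + 6·9·8 = 942 ≡ 7.
  α_i^2 mod 11 = [3, 9, 1, 5, 4].
  S_2 = Σ v_i α_i^2 r_i = 1·3·2 + 10·9·7 + 8·1·8 + 8·5·4 + 6·4·8 = 1052 ≡ 7.
  S = (7, 7, 7) ≠ 0, so r is not a codeword (an error is present).
Step 3: locate the error. For a single error e at position i, S_ℓ = v_i·e·α_i^ℓ, so α_err = S_1/S_0.
  S_0^{−1} = 7^{−1} = 8 (mod 11), so α_err = 7·8 = 56 ≡ 1 = α_3. Error position i = 3.
  Consistency check: S_2/S_1 = 7·8 = 56 ≡ 1 = α_err ✓ (single-error assumption holds).
Step 4: error magnitude e = S_0/v_3 = S_0·∏_{j≠3}(α_3 − α_j) = 7·7 = 49 ≡ 5 (mod 11).
Step 5: correct position 3: c_3 = r_3 − e = 8 − 5 ≡ 3 (mod 11). Hence c = [2, 7, 3, 4, 8].
  Check: interpolating c through the α_i gives m(x) = 1 + 2·x (degree < 2) with m(α_i) = c_i for every i, so c is indeed a codeword.


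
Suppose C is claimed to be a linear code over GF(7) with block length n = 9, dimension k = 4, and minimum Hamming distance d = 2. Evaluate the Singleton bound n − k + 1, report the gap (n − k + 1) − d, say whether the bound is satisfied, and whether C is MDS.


Singleton RHS = n − k + 1 = 6, slack = 4, bound satisfied, not MDS.

Singleton bound: d ≤ n − k + 1.
Here n = 9, k = 4, so n − k + 1 = 6.
Given d = 2, check d ≤ 6: YES.
Slack = (n − k + 1) − d = 4.
The code is NOT MDS (slack = 4 > 0).
Description: the claimed parameters are [9, 4, 2]_7; such a code would be non-MDS.


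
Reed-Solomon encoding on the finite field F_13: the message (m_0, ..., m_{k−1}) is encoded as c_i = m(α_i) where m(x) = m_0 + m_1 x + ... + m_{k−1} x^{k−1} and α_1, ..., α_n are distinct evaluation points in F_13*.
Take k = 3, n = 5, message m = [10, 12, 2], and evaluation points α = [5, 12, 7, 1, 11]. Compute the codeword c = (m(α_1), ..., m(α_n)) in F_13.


c = [3, 0, 10, 11, 7]

Message polynomial: m(x) = 10 + 12·x + 2·x^2 (mod 13).
For each evaluation point α_i, compute m(α_i) mod 13:
  α_1 = 5: Horner steps 2 → 9 → 3, so m(5) = 3.
  α_2 = 12: Horner steps 2 → 10 → 0, so m(12) = 0.
  α_3 = 7: Horner steps 2 → 0 → 10, so m(7) = 10.
  α_4 = 1: Horner steps 2 → 1 → 11, so m(1) = 11.
  α_5 = 11: Horner steps 2 → 8 → 7, so m(11) = 7.
Codeword c = [3, 0, 10, 11, 7] ∈ F_13^5.


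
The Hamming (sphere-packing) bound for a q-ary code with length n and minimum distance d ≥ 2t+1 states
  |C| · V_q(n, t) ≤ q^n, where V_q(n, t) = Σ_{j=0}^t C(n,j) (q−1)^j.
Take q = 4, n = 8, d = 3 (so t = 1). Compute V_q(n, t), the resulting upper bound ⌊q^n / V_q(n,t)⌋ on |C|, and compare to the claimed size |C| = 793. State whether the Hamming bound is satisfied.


V_q(n, t) = 25, q^n = 65536, Hamming bound = 2621, |C| = 793 ≤ bound (satisfied).

Step 1: Compute V_q(n, t) = Σ_{j=0}^1 C(n, j) (q−1)^j.
  j = 0: C(8,0)·(3)^0 = 1·1 = 1.
  j = 1: C(8,1)·(3)^1 = 8·3 = 24.
  V_q(n, t) = 1 + 24 = 25.
Step 2: q^n = 4^8 = 65536.
Step 3: Hamming bound ⌊q^n / V_q(n,t)⌋ = ⌊65536/25⌋ = 2621.
Step 4: Compare |C| = 793 to 2621: satisfied.
The claimed |C| lies below the Hamming bound.


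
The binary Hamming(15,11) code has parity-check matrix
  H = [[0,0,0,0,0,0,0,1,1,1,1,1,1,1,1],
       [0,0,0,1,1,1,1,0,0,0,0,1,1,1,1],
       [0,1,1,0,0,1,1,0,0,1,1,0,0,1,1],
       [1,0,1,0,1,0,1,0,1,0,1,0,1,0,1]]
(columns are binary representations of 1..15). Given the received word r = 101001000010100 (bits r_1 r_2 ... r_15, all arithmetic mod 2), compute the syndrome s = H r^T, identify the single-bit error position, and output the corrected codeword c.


s = (0, 0, 1, 0)^T, error position = 2, corrected codeword c = 111001000010100

Compute s = H r^T mod 2 one row at a time:
  s_1 = 0 + 0 + 0 + 1 + 0 + 1 + 0 + 0 = 2 ≡ 0 (mod 2).
  s_2 = 0 + 0 + 1 + 0 + 0 + 1 + 0 + 0 = 2 ≡ 0 (mod 2).
  s_3 = 0 + 1 + 1 + 0 + 0 + 1 + 0 + 0 = 3 ≡ 1 (mod 2).
  s_4 = 1 + 1 + 0 + 0 + 0 + 1 + 1 + 0 = 4 ≡ 0 (mod 2).
s = (0, 0, 1, 0)^T — this equals column 2 of H (binary 0010), so error is at position 2.
Correct: flip bit 2 of r = 101001000010100 to get c = 111001000010100.


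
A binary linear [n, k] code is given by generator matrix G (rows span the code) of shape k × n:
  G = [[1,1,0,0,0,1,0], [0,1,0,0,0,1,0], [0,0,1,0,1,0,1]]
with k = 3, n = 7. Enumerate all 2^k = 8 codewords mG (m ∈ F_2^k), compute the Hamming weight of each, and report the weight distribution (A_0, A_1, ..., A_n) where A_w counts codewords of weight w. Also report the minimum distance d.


Weight distribution: A_0 = 1, A_1 = 1, A_2 = 1, A_3 = 2, A_4 = 1, A_5 = 1, A_6 = 1. Minimum distance d = 1.

Enumerate all 2^3 = 8 messages m ∈ F_2^3.
For each, compute codeword c = mG in F_2^7, then tally its weight.
  m = 000 → c = 0000000, weight = 0.
  m = 100 → c = 1100010, weight = 3.
  m = 010 → c = 0100010, weight = 2.
  m = 110 → c = 1000000, weight = 1.
  m = 001 → c = 0010101, weight = 3.
  m = 101 → c = 1110111, weight = 6.
  m = 011 → c = 0110111, weight = 5.
  m = 111 → c = 1010101, weight = 4.
Tally weights:
  weight 0: 1 codewords.
  weight 1: 1 codewords.
  weight 2: 1 codewords.
  weight 3: 2 codewords.
  weight 4: 1 codewords.
  weight 5: 1 codewords.
  weight 6: 1 codewords.
Minimum distance d = smallest w > 0 with A_w > 0 = 1.
Sanity: Σ A_w = 8 = 2^3 = 8 ✓.


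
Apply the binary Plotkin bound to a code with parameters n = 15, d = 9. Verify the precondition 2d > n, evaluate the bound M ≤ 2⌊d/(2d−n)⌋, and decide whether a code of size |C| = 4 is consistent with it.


Plotkin bound M ≤ 6; given |C| = 4 ≤ bound (satisfied).

Check applicability: 2d = 18, n = 15.
2d − n = 3 > 0, so Plotkin applies.
Compute d/(2d−n) = 9/3 ≈ 3.0000.
⌊d/(2d−n)⌋ = 3.
Plotkin bound: M ≤ 2·3 = 6.
Given |C| = 4, check: satisfied.
This |C| is below the Plotkin bound.


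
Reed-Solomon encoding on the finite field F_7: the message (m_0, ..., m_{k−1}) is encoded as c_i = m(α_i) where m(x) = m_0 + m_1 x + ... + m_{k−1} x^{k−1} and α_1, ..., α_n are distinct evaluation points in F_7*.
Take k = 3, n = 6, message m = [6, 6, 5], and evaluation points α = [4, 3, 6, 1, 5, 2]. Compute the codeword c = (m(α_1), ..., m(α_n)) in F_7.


c = [5, 6, 5, 3, 0, 3]

Message polynomial: m(x) = 6 + 6·x + 5·x^2 (mod 7).
For each evaluation point α_i, compute m(α_i) mod 7:
  α_1 = 4: Horner steps 5 → 5 → 5, so m(4) = 5.
  α_2 = 3: Horner steps 5 → 0 → 6, so m(3) = 6.
  α_3 = 6: Horner steps 5 → 1 → 5, so m(6) = 5.
  α_4 = 1: Horner steps 5 → 4 → 3, so m(1) = 3.
  α_5 = 5: Horner steps 5 → 3 → 0, so m(5) = 0.
  α_6 = 2: Horner steps 5 → 2 → 3, so m(2) = 3.
Codeword c = [5, 6, 5, 3, 0, 3] ∈ F_7^6.


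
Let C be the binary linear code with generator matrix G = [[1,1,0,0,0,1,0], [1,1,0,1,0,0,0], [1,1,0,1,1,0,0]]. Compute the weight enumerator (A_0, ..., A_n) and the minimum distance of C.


Weight distribution: A_0 = 1, A_1 = 1, A_2 = 1, A_3 = 3, A_4 = 2. Minimum distance d = 1.

Enumerate all 2^3 = 8 messages m ∈ F_2^3.
For each, compute codeword c = mG in F_2^7, then tally its weight.
  m = 000 → c = 0000000, weight = 0.
  m = 100 → c = 1100010, weight = 3.
  m = 010 → c = 1101000, weight = 3.
  m = 110 → c = 0001010, weight = 2.
  m = 001 → c = 1101100, weight = 4.
  m = 101 → c = 0001110, weight = 3.
  m = 011 → c = 0000100, weight = 1.
  m = 111 → c = 1100110, weight = 4.
Tally weights:
  weight 0: 1 codewords.
  weight 1: 1 codewords.
  weight 2: 1 codewords.
  weight 3: 3 codewords.
  weight 4: 2 codewords.
Minimum distance d = smallest w > 0 with A_w > 0 = 1.
Sanity: Σ A_w = 8 = 2^3 = 8 ✓.


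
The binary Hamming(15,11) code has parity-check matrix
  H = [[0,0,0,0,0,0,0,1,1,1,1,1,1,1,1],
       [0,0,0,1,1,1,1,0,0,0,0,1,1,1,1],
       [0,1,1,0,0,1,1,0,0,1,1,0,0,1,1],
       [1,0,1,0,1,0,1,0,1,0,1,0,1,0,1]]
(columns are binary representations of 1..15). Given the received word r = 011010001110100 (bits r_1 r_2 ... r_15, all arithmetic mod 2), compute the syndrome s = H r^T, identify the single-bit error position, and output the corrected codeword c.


s = (0, 0, 0, 1)^T, error position = 1, corrected codeword c = 111010001110100

Compute s = H r^T mod 2 one row at a time:
  s_1 = 0 + 1 + 1 + 1 + 0 + 1 + 0 + 0 = 4 ≡ 0 (mod 2).
  s_2 = 0 + 1 + 0 + 0 + 0 + 1 + 0 + 0 = 2 ≡ 0 (mod 2).
  s_3 = 1 + 1 + 0 + 0 + 1 + 1 + 0 + 0 = 4 ≡ 0 (mod 2).
  s_4 = 0 + 1 + 1 + 0 + 1 + 1 + 1 + 0 = 5 ≡ 1 (mod 2).
s = (0, 0, 0, 1)^T — this equals column 1 of H (binary 0001), so error is at position 1.
Correct: flip bit 1 of r = 011010001110100 to get c = 111010001110100.


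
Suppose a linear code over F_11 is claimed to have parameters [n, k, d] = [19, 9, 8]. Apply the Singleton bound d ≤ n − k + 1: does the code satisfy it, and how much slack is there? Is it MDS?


Singleton RHS = n − k + 1 = 11, slack = 3, bound satisfied, not MDS.

Singleton bound: d ≤ n − k + 1.
Here n = 19, k = 9, so n − k + 1 = 11.
Given d = 8, check d ≤ 11: YES.
Slack = (n − k + 1) − d = 3.
The code is NOT MDS (slack = 3 > 0).
Description: the claimed parameters are [19, 9, 8]_11; such a code would be non-MDS.


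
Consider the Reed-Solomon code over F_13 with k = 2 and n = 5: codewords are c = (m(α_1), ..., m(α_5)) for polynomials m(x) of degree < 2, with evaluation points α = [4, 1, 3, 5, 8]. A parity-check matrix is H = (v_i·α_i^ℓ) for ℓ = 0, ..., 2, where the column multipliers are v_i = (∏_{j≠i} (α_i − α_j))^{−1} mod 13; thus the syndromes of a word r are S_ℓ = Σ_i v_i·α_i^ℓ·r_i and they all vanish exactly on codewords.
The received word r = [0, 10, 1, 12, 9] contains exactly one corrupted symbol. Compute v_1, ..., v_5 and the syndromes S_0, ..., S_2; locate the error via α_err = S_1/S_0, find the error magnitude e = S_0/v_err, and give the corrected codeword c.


S = (6, 6, 6), error at position 2, error magnitude e = 7, c = [0, 3, 1, 12, 9].

Step 1: column multipliers v_i = (∏_{j≠i}(α_i − α_j))^{−1} mod 13.
  i = 1 (α = 4): (4−1)(4−3)(4−5)(4−8) = 3·1·(−1)·(−4) = 12 ≡ 12, so v_1 = 12^{−1} = 12 (mod 13).
  i = 2 (α = 1): (1−4)(1−3)(1−5)(1−8) = (−3)·(−2)·(−4)·(−7) = 168 ≡ 12, so v_2 = 12^{−1} = 12 (mod 13).
  i = 3 (α = 3): (3−4)(3−1)(3−5)(3−8) = (−1)·2·(−2)·(−5) = −20 ≡ 6, so v_3 = 6^{−1} = 11 (mod 13).
  i = 4 (α = 5): (5−4)(5−1)(5−3)(5−8) = 1·4·2·(−3) = −24 ≡ 2, so v_4 = 2^{−1} = 7 (mod 13).
  i = 5 (α = 8): (8−4)(8−1)(8−3)(8−5) = 4·7·5·3 = 420 ≡ 4, so v_5 = 4^{−1} = 10 (mod 13).
  v = [12, 12, 11, 7, 10].
Step 2: syndromes of r = [0, 10, 1, 12, 9] (all sums mod 13).
  S_0 = Σ v_i r_i = 12·0 + 12·10 + 11·1 + 7·12 + 10·9 = 305 ≡ 6.
  S_1 = Σ v_i α_i r_i = 12·4·0 + 12·1·10 + 11·3·1 + 7·5·12 + 10·8·9 = 1293 ≡ 6.
  α_i^2 mod 13 = [3, 1, 9, 12, 12].
  S_2 = Σ v_i α_i^2 r_i = 12·3·0 + 12·1·10 + 11·9·1 + 7·12·12 + 10·12·9 = 2307 ≡ 6.
  S = (6, 6, 6) ≠ 0, so r is not a codeword (an error is present).
Step 3: locate the error. For a single error e at position i, S_ℓ = v_i·e·α_i^ℓ, so α_err = S_1/S_0.
  S_0^{−1} = 6^{−1} = 11 (mod 13), so α_err = 6·11 = 66 ≡ 1 = α_2. Error position i = 2.
  Consistency check: S_2/S_1 = 6·11 = 66 ≡ 1 = α_err ✓ (single-error assumption holds).
Step 4: error magnitude e = S_0/v_2 = S_0·∏_{j≠2}(α_2 − α_j) = 6·12 = 72 ≡ 7 (mod 13).
Step 5: correct position 2: c_2 = r_2 − e = 10 − 7 ≡ 3 (mod 13). Hence c = [0, 3, 1, 12, 9].
  Check: interpolating c through the α_i gives m(x) = 4 + 12·x (degree < 2) with m(α_i) = c_i for every i, so c is indeed a codeword.


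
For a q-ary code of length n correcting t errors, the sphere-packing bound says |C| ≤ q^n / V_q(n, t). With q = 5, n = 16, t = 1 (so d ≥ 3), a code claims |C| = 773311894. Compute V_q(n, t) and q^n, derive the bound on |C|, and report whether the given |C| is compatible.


V_q(n, t) = 65, q^n = 152587890625, Hamming bound = 2347506009, |C| = 773311894 ≤ bound (satisfied).

Step 1: Compute V_q(n, t) = Σ_{j=0}^1 C(n, j) (q−1)^j.
  j = 0: C(16,0)·(4)^0 = 1·1 = 1.
  j = 1: C(16,1)·(4)^1 = 16·4 = 64.
  V_q(n, t) = 1 + 64 = 65.
Step 2: q^n = 5^16 = 152587890625.
Step 3: Hamming bound ⌊q^n / V_q(n,t)⌋ = ⌊152587890625/65⌋ = 2347506009.
Step 4: Compare |C| = 773311894 to 2347506009: satisfied.
The claimed |C| lies below the Hamming bound.


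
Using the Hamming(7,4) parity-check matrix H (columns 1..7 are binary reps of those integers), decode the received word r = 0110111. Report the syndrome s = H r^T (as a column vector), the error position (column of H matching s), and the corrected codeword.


s = (1, 0, 1)^T, error position = 5, corrected codeword c = 0110011

Compute s = H r^T mod 2 one row at a time:
  s_1 = 0 + 1 + 1 + 1 = 3 ≡ 1 (mod 2).
  s_2 = 1 + 1 + 1 + 1 = 4 ≡ 0 (mod 2).
  s_3 = 0 + 1 + 1 + 1 = 3 ≡ 1 (mod 2).
s = (1, 0, 1)^T — this equals column 5 of H (binary 101), so error is at position 5.
Correct: flip bit 5 of r = 0110111 to get c = 0110011.


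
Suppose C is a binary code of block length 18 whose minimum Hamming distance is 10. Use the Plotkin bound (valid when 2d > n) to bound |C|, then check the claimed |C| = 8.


Plotkin bound M ≤ 10; given |C| = 8 ≤ bound (satisfied).

Check applicability: 2d = 20, n = 18.
2d − n = 2 > 0, so Plotkin applies.
Compute d/(2d−n) = 10/2 ≈ 5.0000.
⌊d/(2d−n)⌋ = 5.
Plotkin bound: M ≤ 2·5 = 10.
Given |C| = 8, check: satisfied.
This |C| is below the Plotkin bound.


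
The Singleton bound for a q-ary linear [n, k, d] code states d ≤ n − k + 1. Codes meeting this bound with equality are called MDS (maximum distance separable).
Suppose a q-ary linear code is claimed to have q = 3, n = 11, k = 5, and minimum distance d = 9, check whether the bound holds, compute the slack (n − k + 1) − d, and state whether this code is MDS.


Singleton RHS = n − k + 1 = 7, slack = -2, bound violated (no such code; not MDS).

Singleton bound: d ≤ n − k + 1.
Here n = 11, k = 5, so n − k + 1 = 7.
Given d = 9, check d ≤ 7: NO.
Slack = (n − k + 1) − d = -2.
The slack is negative: d = 9 exceeds n − k + 1 = 7 by 2, so the Singleton bound is violated and no linear [11, 5, 9]_3 code can exist. In particular it is not MDS (MDS requires d = n − k + 1 exactly).
Description: the claimed parameters are [11, 5, 9]_3; such a code would be impossible (violates the Singleton bound).


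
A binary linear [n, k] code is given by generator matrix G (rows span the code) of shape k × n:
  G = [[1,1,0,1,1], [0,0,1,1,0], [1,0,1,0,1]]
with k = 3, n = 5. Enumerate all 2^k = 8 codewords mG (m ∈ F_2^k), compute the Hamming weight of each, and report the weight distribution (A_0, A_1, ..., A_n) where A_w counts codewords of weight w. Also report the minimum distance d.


Weight distribution: A_0 = 1, A_1 = 1, A_2 = 1, A_3 = 3, A_4 = 2. Minimum distance d = 1.

Enumerate all 2^3 = 8 messages m ∈ F_2^3.
For each, compute codeword c = mG in F_2^5, then tally its weight.
  m = 000 → c = 00000, weight = 0.
  m = 100 → c = 11011, weight = 4.
  m = 010 → c = 00110, weight = 2.
  m = 110 → c = 11101, weight = 4.
  m = 001 → c = 10101, weight = 3.
  m = 101 → c = 01110, weight = 3.
  m = 011 → c = 10011, weight = 3.
  m = 111 → c = 01000, weight = 1.
Tally weights:
  weight 0: 1 codewords.
  weight 1: 1 codewords.
  weight 2: 1 codewords.
  weight 3: 3 codewords.
  weight 4: 2 codewords.
Minimum distance d = smallest w > 0 with A_w > 0 = 1.
Sanity: Σ A_w = 8 = 2^3 = 8 ✓.


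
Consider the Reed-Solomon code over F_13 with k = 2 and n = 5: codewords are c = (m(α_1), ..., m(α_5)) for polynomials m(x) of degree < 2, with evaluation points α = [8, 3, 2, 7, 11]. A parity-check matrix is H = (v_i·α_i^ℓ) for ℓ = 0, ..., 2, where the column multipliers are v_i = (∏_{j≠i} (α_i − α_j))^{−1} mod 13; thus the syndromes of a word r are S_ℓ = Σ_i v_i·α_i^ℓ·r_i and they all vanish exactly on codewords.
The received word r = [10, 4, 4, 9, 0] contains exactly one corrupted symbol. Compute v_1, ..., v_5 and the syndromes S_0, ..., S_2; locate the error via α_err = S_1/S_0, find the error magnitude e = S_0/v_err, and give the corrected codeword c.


S = (10, 4, 12), error at position 2, error magnitude e = 12, c = [10, 5, 4, 9, 0].

Step 1: column multipliers v_i = (∏_{j≠i}(α_i − α_j))^{−1} mod 13.
  i = 1 (α = 8): (8−3)(8−2)(8−7)(8−11) = 5·6·1·(−3) = −90 ≡ 1, so v_1 = 1^{−1} = 1 (mod 13).
  i = 2 (α = 3): (3−8)(3−2)(3−7)(3−11) = (−5)·1·(−4)·(−8) = −160 ≡ 9, so v_2 = 9^{−1} = 3 (mod 13).
  i = 3 (α = 2): (2−8)(2−3)(2−7)(2−11) = (−6)·(−1)·(−5)·(−9) = 270 ≡ 10, so v_3 = 10^{−1} = 4 (mod 13).
  i = 4 (α = 7): (7−8)(7−3)(7−2)(7−11) = (−1)·4·5·(−4) = 80 ≡ 2, so v_4 = 2^{−1} = 7 (mod 13).
  i = 5 (α = 11): (11−8)(11−3)(11−2)(11−7) = 3·8·9·4 = 864 ≡ 6, so v_5 = 6^{−1} = 11 (mod 13).
  v = [1, 3, 4, 7, 11].
Step 2: syndromes of r = [10, 4, 4, 9, 0] (all sums mod 13).
  S_0 = Σ v_i r_i = 1·10 + 3·4 + 4·4 + 7·9 + 11·0 = 101 ≡ 10.
  S_1 = Σ v_i α_i r_i = 1·8·10 + 3·3·4 + 4·2·4 + 7·7·9 + 11·11·0 = 589 ≡ 4.
  α_i^2 mod 13 = [12, 9, 4, 10, 4].
  S_2 = Σ v_i α_i^2 r_i = 1·12·10 + 3·9·4 + 4·4·4 + 7·10·9 + 11·4·0 = 922 ≡ 12.
  S = (10, 4, 12) ≠ 0, so r is not a codeword (an error is present).
Step 3: locate the error. For a single error e at position i, S_ℓ = v_i·e·α_i^ℓ, so α_err = S_1/S_0.
  S_0^{−1} = 10^{−1} = 4 (mod 13), so α_err = 4·4 = 16 ≡ 3 = α_2. Error position i = 2.
  Consistency check: S_2/S_1 = 12·10 = 120 ≡ 3 = α_err ✓ (single-error assumption holds).
Step 4: error magnitude e = S_0/v_2 = S_0·∏_{j≠2}(α_2 − α_j) = 10·9 = 90 ≡ 12 (mod 13).
Step 5: correct position 2: c_2 = r_2 − e = 4 − 12 ≡ 5 (mod 13). Hence c = [10, 5, 4, 9, 0].
  Check: interpolating c through the α_i gives m(x) = 2 + 1·x (degree < 2) with m(α_i) = c_i for every i, so c is indeed a codeword.


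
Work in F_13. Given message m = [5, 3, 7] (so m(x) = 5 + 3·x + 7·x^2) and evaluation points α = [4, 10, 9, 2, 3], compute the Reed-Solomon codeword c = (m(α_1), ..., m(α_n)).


c = [12, 7, 1, 0, 12]

Message polynomial: m(x) = 5 + 3·x + 7·x^2 (mod 13).
For each evaluation point α_i, compute m(α_i) mod 13:
  α_1 = 4: Horner steps 7 → 5 → 12, so m(4) = 12.
  α_2 = 10: Horner steps 7 → 8 → 7, so m(10) = 7.
  α_3 = 9: Horner steps 7 → 1 → 1, so m(9) = 1.
  α_4 = 2: Horner steps 7 → 4 → 0, so m(2) = 0.
  α_5 = 3: Horner steps 7 → 11 → 12, so m(3) = 12.
Codeword c = [12, 7, 1, 0, 12] ∈ F_13^5.


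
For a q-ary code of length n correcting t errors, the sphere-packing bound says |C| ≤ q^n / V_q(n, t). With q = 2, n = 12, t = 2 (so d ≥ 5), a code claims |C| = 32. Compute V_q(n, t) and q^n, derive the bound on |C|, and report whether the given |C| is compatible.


V_q(n, t) = 79, q^n = 4096, Hamming bound = 51, |C| = 32 ≤ bound (satisfied).

Step 1: Compute V_q(n, t) = Σ_{j=0}^2 C(n, j) (q−1)^j.
  j = 0: C(12,0)·(1)^0 = 1·1 = 1.
  j = 1: C(12,1)·(1)^1 = 12·1 = 12.
  j = 2: C(12,2)·(1)^2 = 66·1 = 66.
  V_q(n, t) = 1 + 12 + 66 = 79.
Step 2: q^n = 2^12 = 4096.
Step 3: Hamming bound ⌊q^n / V_q(n,t)⌋ = ⌊4096/79⌋ = 51.
Step 4: Compare |C| = 32 to 51: satisfied.
The claimed |C| lies below the Hamming bound.


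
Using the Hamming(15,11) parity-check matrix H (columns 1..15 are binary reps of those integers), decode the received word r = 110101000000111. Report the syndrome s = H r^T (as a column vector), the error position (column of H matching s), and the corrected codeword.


s = (1, 1, 0, 1)^T, error position = 13, corrected codeword c = 110101000000011

Compute s = H r^T mod 2 one row at a time:
  s_1 = 0 + 0 + 0 + 0 + 0 + 1 + 1 + 1 = 3 ≡ 1 (mod 2).
  s_2 = 1 + 0 + 1 + 0 + 0 + 1 + 1 + 1 = 5 ≡ 1 (mod 2).
  s_3 = 1 + 0 + 1 + 0 + 0 + 0 + 1 + 1 = 4 ≡ 0 (mod 2).
  s_4 = 1 + 0 + 0 + 0 + 0 + 0 + 1 + 1 = 3 ≡ 1 (mod 2).
s = (1, 1, 0, 1)^T — this equals column 13 of H (binary 1101), so error is at position 13.
Correct: flip bit 13 of r = 110101000000111 to get c = 110101000000011.
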